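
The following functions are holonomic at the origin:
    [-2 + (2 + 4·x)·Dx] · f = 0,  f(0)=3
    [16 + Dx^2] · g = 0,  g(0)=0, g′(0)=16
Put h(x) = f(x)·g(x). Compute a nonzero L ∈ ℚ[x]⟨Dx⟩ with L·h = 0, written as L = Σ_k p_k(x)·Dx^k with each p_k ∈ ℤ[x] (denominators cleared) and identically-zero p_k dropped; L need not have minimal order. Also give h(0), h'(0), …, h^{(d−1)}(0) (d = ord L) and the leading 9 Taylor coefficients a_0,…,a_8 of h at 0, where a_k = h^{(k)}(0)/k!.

f: a_k = 3, 3, -3/2, 3/2, -15/8, 21/8, -63/16, 99/16, -1287/128, …
g: a_k = 0, 16, 0, -128/3, 0, 512/15, 0, -4096/315, 0, …
Sym-product of L_f,L_g gives L₀ (≤ ord 2).
L = (19 + 64·x + 64·x^2) + (-2 - 4·x)·Dx + (1 + 4·x + 4·x^2)·Dx^2  (order 2).
h: a_k = 0, 48, 48, -152, -104, 682/5, 402/5, -7687/105, -17/21, …
ICs: h(0) = 0, h′(0) = 48.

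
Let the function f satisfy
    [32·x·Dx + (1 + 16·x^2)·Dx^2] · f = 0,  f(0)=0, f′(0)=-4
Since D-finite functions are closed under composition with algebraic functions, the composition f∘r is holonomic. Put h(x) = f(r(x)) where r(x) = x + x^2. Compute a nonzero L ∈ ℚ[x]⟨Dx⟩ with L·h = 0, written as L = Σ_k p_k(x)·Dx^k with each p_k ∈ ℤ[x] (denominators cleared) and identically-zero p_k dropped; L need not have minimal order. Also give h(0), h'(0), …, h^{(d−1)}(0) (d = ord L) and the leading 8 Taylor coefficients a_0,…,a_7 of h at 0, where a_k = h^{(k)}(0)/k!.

L = (-2 + 32·x + 128·x^2 + 192·x^3 + 96·x^4)·Dx + (1 + 2·x + 16·x^2 + 64·x^3 + 80·x^4 + 32·x^5)·Dx^2  (order 2).
h: a_k = 0, -4, -4, 64/3, 64, -704/5, -3008/3, 2048/7, …
ICs: h(0) = 0, h′(0) = -4.

f: a_k = 0, -4, 0, 64/3, 0, -1024/5, 0, 16384/7, …
h₀=f(r): pull back L_f along r ⇒ L₀.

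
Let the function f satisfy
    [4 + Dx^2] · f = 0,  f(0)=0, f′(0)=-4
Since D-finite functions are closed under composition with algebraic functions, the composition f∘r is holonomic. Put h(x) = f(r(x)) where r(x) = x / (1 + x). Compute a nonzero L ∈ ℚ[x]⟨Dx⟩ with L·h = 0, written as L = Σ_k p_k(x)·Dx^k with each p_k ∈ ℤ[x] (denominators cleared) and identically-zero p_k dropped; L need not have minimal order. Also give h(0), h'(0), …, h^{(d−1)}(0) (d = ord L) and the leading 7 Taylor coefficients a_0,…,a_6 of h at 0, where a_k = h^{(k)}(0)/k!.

L = 4 + (2 + 6·x + 6·x^2 + 2·x^3)·Dx + (1 + 4·x + 6·x^2 + 4·x^3 + x^4)·Dx^2  (order 2).
h: a_k = 0, -4, 4, -4/3, -4, 172/15, -20, …
ICs: h(0) = 0, h′(0) = -4.

f: a_k = 0, -4, 0, 8/3, 0, -8/15, 0, …
h₀=f(r): pull back L_f along r ⇒ L₀.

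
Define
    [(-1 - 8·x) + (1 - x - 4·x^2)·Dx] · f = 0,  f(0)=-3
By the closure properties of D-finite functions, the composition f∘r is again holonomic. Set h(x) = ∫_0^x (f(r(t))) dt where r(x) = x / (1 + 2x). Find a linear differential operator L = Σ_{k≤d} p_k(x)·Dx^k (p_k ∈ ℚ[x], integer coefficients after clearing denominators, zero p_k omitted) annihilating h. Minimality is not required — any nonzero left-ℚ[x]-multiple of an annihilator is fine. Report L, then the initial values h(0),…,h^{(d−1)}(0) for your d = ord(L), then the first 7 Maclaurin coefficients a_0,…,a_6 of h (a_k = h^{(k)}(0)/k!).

L = (1 + 10·x)·Dx + (-1 - 5·x - 4·x^2 + 4·x^3)·Dx^2  (order 2).
h: a_k = 0, -3, -3/2, -3, 21/4, -81/5, 95/2, …
ICs: h(0) = 0, h′(0) = -3.

f: a_k = -3, -3, -15, -27, -87, -195, -543, …
Change of var in L_f (x↦r) gives L₀.
h=∫h₀ ⇒ L = L₀·Dx.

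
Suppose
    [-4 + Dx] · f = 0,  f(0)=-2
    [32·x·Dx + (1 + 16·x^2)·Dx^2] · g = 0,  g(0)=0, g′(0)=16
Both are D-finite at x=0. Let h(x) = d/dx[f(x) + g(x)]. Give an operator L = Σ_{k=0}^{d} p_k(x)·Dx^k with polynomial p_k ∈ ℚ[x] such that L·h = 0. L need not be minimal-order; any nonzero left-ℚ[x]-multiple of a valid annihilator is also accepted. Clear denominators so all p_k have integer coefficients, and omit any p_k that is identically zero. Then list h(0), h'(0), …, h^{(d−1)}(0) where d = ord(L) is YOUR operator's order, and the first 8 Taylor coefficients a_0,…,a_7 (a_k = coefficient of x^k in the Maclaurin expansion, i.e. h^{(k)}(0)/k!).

f: a_k = -2, -8, -16, -64/3, -64/3, -256/15, -512/45, -2048/315, …
g: a_k = 0, 16, 0, -256/3, 0, 4096/5, 0, -65536/7, …
Sum ⇒ L₀ = lclm(L_f,L_g) in ℚ(x)⟨Dx⟩.
h₀' ⇒ L via d/dx closure of L₀.
L = (32 - 256·x - 512·x^2) + (-12 + 48·x + 64·x^2 - 256·x^3)·Dx + (1 + 4·x + 16·x^2 + 64·x^3)·Dx^2  (order 2).
h: a_k = 8, -32, -320, -256/3, 12032/3, -1024/15, -2951168/45, -8192/315, …
ICs: h(0) = 8, h′(0) = -32.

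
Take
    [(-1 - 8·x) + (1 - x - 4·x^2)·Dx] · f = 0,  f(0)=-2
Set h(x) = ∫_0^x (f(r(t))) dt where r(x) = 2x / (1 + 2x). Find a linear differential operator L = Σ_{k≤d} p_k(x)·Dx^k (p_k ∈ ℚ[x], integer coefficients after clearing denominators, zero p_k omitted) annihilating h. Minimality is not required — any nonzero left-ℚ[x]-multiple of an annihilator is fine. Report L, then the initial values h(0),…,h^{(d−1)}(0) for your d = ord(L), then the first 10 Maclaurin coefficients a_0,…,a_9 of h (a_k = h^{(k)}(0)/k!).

f: a_k = -2, -2, -10, -18, -58, -130, -362, -882, -2330, -5858, …
h₀=f(r): pull back L_f along r ⇒ L₀.
∫: right-multiply L₀ by Dx.
L = (2 + 36·x)·Dx + (-1 - 4·x + 12·x^2 + 32·x^3)·Dx^2  (order 2).
h: a_k = 0, -2, -2, -32/3, 0, -512/5, 512/3, -10240/7, 4608, -237568/9, …
ICs: h(0) = 0, h′(0) = -2.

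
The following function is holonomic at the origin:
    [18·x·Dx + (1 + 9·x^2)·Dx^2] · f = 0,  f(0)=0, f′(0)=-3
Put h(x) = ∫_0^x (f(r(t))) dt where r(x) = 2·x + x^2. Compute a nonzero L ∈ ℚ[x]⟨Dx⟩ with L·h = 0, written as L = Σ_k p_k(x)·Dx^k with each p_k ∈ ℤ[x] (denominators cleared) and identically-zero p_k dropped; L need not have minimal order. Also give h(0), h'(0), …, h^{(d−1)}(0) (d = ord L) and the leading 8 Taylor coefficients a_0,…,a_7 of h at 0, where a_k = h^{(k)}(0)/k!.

f: a_k = 0, -3, 0, 9, 0, -243/5, 0, 2187/7, …
Change of var in L_f (x↦r) gives L₀.
h=∫h₀ ⇒ L = L₀·Dx.
L = (-1 + 72·x + 144·x^2 + 108·x^3 + 27·x^4)·Dx^2 + (1 + x + 36·x^2 + 72·x^3 + 45·x^4 + 9·x^5)·Dx^3  (order 3).
h: a_k = 0, 0, -3, -1, 18, 108/5, -1251/5, -3879/7, …
ICs: h(0) = 0, h′(0) = 0, h′′(0) = -6.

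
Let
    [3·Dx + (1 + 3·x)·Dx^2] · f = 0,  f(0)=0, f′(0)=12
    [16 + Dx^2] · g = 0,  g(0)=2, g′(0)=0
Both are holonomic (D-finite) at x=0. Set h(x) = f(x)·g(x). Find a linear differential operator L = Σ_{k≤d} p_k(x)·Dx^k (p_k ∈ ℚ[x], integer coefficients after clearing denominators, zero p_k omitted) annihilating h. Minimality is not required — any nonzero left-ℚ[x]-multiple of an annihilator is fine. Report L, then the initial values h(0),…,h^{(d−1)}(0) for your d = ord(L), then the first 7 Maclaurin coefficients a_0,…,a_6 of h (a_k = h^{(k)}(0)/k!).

f: a_k = 0, 12, -18, 36, -81, 972/5, -486, …
g: a_k = 2, 0, -16, 0, 64/3, 0, -512/45, …
f·g: L₀ = L_f ⊗_s L_g, ord ≤ 2·2.
L = (2272 + 127488·x + 781056·x^2 + 1769472·x^3 + 1327104·x^4) + (4416 + 50112·x + 165888·x^2 + 165888·x^3)·Dx + (1022 + 19392·x + 102816·x^2 + 221184·x^3 + 165888·x^4)·Dx^2 + (276 + 3132·x + 10368·x^2 + 10368·x^3)·Dx^3 + (55 + 714·x + 3375·x^2 + 6912·x^3 + 5184·x^4)·Dx^4  (order 4).
h: a_k = 0, 24, -36, -120, 126, 344/5, -60, …
ICs: h(0) = 0, h′(0) = 24, h′′(0) = -72, h′′′(0) = -720.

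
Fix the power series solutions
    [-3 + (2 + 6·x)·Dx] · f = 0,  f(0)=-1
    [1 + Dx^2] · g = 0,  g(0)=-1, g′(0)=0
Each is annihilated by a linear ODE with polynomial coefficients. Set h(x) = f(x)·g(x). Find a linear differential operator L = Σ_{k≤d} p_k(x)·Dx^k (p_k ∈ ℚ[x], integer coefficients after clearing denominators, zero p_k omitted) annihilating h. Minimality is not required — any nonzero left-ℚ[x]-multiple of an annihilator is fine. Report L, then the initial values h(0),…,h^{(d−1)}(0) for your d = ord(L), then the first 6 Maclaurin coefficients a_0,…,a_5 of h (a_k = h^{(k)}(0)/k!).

L = (31 + 24·x + 36·x^2) + (-12 - 36·x)·Dx + (4 + 24·x + 36·x^2)·Dx^2  (order 2).
h: a_k = 1, 3/2, -13/8, 15/16, -983/384, 1501/256, …
ICs: h(0) = 1, h′(0) = 3/2.

f: a_k = -1, -3/2, 9/8, -27/16, 405/128, -1701/256, …
g: a_k = -1, 0, 1/2, 0, -1/24, 0, …
L₀ := L_f ⊗_s L_g (sym. prod.), ord ≤ 2.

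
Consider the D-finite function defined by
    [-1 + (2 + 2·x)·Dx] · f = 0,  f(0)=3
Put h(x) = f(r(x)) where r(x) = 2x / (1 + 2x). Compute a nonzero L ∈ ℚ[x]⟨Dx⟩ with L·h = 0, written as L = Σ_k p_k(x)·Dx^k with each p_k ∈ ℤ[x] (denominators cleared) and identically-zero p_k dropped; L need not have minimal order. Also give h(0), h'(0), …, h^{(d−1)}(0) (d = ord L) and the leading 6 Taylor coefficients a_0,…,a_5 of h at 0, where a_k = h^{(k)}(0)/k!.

L = -1 + (1 + 6·x + 8·x^2)·Dx  (order 1).
h: a_k = 3, 3, -15/2, 39/2, -423/8, 1197/8, …
ICs: h(0) = 3.

f: a_k = 3, 3/2, -3/8, 3/16, -15/128, 21/256, …
Substitute x→r, Dx→(1/r')Dx; clear ⇒ L₀.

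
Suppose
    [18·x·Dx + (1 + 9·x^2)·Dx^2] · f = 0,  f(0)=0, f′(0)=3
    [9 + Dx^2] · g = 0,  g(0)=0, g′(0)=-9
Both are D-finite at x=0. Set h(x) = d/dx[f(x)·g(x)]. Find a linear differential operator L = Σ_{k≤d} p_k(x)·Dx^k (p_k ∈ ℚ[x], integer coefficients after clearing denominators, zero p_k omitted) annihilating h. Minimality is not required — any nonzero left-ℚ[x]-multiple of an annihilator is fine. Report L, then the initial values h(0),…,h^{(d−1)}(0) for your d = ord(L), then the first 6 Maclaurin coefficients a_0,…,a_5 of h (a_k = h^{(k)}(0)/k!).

L = (8910 + 214326·x^2 + 3024621·x^4 + 5668704·x^6 + 6377292·x^8 + 9565938·x^10 + 43046721·x^12) + (5508·x + 207036·x^3 + 1837080·x^5 + 4723920·x^7 + 10628820·x^9 + 19131876·x^11)·Dx + (1080 + 27540·x^2 + 389286·x^4 + 971028·x^6 + 1889568·x^8 + 4251528·x^10 + 9565938·x^12)·Dx^2 + (612·x + 23004·x^3 + 204120·x^5 + 524880·x^7 + 1180980·x^9 + 2125764·x^11)·Dx^3 + (10 + 414·x^2 + 5913·x^4 + 37908·x^6 + 131220·x^8 + 354294·x^10 + 531441·x^12)·Dx^4  (order 4).
h: a_k = 0, -54, 0, 486, 0, -13851/4, …
ICs: h(0) = 0, h′(0) = -54, h′′(0) = 0, h′′′(0) = 2916.

f: a_k = 0, 3, 0, -9, 0, 243/5, …
g: a_k = 0, -9, 0, 27/2, 0, -243/40, …
L₀ := L_f ⊗_s L_g (sym. prod.), ord ≤ 4.
Differentiate: ansatz ord ≤ ord L₀ ⇒ L.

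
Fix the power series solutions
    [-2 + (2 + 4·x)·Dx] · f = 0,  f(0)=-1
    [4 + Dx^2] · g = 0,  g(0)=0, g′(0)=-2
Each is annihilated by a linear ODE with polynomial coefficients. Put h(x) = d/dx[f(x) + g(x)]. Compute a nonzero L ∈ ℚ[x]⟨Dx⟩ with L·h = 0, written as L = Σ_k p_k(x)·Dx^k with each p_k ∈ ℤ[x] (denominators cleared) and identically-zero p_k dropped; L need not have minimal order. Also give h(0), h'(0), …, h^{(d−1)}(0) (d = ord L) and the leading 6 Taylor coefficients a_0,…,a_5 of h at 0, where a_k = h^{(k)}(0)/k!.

f: a_k = -1, -1, 1/2, -1/2, 5/8, -7/8, …
g: a_k = 0, -2, 0, 4/3, 0, -4/15, …
h₀=f+g: left-lcm gives L₀, ord ≤ 3.
Differentiate: ansatz ord ≤ ord L₀ ⇒ L.
L = (-76 - 64·x - 64·x^2) + (-28 - 120·x - 192·x^2 - 128·x^3)·Dx + (-19 - 16·x - 16·x^2)·Dx^2 + (-7 - 30·x - 48·x^2 - 32·x^3)·Dx^3  (order 3).
h: a_k = -3, 1, 5/2, 5/2, -137/24, 63/8, …
ICs: h(0) = -3, h′(0) = 1, h′′(0) = 5.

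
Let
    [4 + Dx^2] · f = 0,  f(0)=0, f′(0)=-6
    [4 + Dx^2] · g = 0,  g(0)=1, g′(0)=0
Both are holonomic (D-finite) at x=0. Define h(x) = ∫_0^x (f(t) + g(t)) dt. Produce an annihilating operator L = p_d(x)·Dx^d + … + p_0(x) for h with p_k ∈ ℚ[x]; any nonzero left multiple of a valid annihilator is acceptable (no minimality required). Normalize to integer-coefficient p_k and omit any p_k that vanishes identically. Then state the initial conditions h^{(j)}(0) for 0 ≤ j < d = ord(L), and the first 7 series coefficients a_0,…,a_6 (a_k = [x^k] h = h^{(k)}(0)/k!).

f: a_k = 0, -6, 0, 4, 0, -4/5, 0, …
g: a_k = 1, 0, -2, 0, 2/3, 0, -4/45, …
Sum ⇒ L₀ = lclm(L_f,L_g) in ℚ(x)⟨Dx⟩.
h=∫h₀ ⇒ L = L₀·Dx.
L = 4·Dx + Dx^3  (order 3).
h: a_k = 0, 1, -3, -2/3, 1, 2/15, -2/15, …
ICs: h(0) = 0, h′(0) = 1, h′′(0) = -6.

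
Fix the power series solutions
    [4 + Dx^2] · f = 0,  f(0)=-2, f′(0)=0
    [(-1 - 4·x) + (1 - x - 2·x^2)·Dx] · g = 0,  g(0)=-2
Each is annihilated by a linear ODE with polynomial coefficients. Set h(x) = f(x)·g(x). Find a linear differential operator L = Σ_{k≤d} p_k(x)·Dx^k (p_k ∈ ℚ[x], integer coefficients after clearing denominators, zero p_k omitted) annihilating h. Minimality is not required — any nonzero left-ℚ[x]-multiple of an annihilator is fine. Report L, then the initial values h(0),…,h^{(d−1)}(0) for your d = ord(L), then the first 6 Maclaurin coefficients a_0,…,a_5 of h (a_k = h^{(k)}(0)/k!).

L = (4·x + 8·x^2) + (2 + 8·x)·Dx + (-1 + x + 2·x^2)·Dx^2  (order 2).
h: a_k = 4, 4, 4, 12, 68/3, 140/3, …
ICs: h(0) = 4, h′(0) = 4.

f: a_k = -2, 0, 4, 0, -4/3, 0, …
g: a_k = -2, -2, -6, -10, -22, -42, …
Product ⇒ symmetric product L₀, ord ≤ 2.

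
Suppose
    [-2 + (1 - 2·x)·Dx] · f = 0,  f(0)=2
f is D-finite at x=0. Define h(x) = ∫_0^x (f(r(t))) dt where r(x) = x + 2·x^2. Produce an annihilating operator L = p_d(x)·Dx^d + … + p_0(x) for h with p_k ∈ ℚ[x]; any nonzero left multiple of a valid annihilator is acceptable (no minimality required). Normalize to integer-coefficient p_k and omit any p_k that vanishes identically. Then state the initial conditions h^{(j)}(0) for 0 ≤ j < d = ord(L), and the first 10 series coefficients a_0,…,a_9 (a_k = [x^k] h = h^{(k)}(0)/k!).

L = (2 + 8·x)·Dx + (-1 + 2·x + 4·x^2)·Dx^2  (order 2).
h: a_k = 0, 2, 2, 16/3, 12, 32, 256/3, 1664/7, 672, 17408/9, …
ICs: h(0) = 0, h′(0) = 2.

f: a_k = 2, 4, 8, 16, 32, 64, 128, 256, 512, 1024, …
L₀ from L_f via x↦r, Dx↦r'^{-1}Dx.
h=∫₀ˣh₀: take L = L₀·Dx.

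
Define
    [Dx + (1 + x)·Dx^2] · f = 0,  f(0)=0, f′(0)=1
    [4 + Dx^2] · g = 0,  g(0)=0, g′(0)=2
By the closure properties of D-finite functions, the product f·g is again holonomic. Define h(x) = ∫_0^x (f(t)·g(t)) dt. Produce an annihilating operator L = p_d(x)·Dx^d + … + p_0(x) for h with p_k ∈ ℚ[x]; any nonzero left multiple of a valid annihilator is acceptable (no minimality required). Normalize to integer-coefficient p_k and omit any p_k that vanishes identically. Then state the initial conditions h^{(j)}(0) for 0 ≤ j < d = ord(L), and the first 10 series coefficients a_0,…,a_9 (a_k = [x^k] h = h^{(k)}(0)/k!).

f: a_k = 0, 1, -1/2, 1/3, -1/4, 1/5, -1/6, 1/7, -1/8, 1/9, …
g: a_k = 0, 2, 0, -4/3, 0, 4/15, 0, -8/315, 0, 4/2835, …
Product ⇒ symmetric product L₀, ord ≤ 4.
∫: right-multiply L₀ by Dx.
L = (168 + 864·x + 1456·x^2 + 1024·x^3 + 256·x^4)·Dx + (112 + 368·x + 384·x^2 + 128·x^3)·Dx^2 + (102 + 464·x + 744·x^2 + 512·x^3 + 128·x^4)·Dx^3 + (28 + 92·x + 96·x^2 + 32·x^3)·Dx^4 + (15 + 62·x + 95·x^2 + 64·x^3 + 16·x^4)·Dx^5  (order 5).
h: a_k = 0, 0, 0, 2/3, -1/4, -2/15, 1/36, 2/63, -1/60, 26/2835, …
ICs: h(0) = 0, h′(0) = 0, h′′(0) = 0, h′′′(0) = 4, h′′′′(0) = -6.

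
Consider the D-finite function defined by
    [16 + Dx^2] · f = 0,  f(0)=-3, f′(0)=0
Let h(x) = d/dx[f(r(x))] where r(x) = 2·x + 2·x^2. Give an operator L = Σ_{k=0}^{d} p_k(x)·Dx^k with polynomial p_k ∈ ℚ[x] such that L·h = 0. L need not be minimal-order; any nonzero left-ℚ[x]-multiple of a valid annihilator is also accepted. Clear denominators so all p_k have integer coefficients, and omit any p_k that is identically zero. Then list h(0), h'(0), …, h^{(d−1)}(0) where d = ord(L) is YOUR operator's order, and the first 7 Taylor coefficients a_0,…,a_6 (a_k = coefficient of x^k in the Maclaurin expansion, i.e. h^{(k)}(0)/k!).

L = (76 + 512·x + 1536·x^2 + 2048·x^3 + 1024·x^4) + (-6 - 12·x)·Dx + (1 + 4·x + 4·x^2)·Dx^2  (order 2).
h: a_k = 0, 192, 576, -1664, -10240, -59392/5, 157696/5, …
ICs: h(0) = 0, h′(0) = 192.

f: a_k = -3, 0, 24, 0, -32, 0, 256/15, …
Change of var in L_f (x↦r) gives L₀.
h₀' ⇒ L via d/dx closure of L₀.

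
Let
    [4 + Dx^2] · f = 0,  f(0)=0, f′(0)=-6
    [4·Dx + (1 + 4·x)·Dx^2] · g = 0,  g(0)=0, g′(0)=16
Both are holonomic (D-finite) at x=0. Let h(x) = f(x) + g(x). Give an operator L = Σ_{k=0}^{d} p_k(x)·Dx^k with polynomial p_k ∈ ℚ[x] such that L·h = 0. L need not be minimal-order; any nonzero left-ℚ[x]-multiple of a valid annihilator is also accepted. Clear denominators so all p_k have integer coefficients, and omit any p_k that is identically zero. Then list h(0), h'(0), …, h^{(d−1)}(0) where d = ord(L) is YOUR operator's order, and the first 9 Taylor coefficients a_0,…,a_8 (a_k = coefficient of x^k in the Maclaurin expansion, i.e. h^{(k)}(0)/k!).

f: a_k = 0, -6, 0, 4, 0, -4/5, 0, 8/105, 0, …
g: a_k = 0, 16, -32, 256/3, -256, 4096/5, -8192/3, 65536/7, -32768, …
f+g: L₀ = lclm(L_f,L_g), ord ≤ 2+2.
L = (400 + 128·x + 256·x^2)·Dx + (36 + 176·x + 192·x^2 + 256·x^3)·Dx^2 + (100 + 32·x + 64·x^2)·Dx^3 + (9 + 44·x + 48·x^2 + 64·x^3)·Dx^4  (order 4).
h: a_k = 0, 10, -32, 268/3, -256, 4092/5, -8192/3, 983048/105, -32768, …
ICs: h(0) = 0, h′(0) = 10, h′′(0) = -64, h′′′(0) = 536.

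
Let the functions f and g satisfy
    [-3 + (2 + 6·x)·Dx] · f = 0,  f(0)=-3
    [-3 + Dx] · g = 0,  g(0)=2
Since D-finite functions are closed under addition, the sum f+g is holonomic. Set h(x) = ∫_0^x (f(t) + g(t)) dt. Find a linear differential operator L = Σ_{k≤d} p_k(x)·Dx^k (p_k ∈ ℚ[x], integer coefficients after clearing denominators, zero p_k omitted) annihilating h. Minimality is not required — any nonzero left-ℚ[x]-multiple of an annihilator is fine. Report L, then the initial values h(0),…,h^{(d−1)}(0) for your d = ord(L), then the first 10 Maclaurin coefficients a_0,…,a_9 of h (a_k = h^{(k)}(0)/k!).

f: a_k = -3, -9/2, 27/8, -81/16, 1215/128, -5103/256, 45927/1024, -216513/2048, 8444007/32768, -42220035/65536, …
g: a_k = 2, 6, 9, 9, 27/4, 81/20, 81/40, 243/280, 729/2240, 243/2240, …
f+g: L₀ = lclm(L_f,L_g), ord ≤ 1+1.
∫: right-multiply L₀ by Dx.
L = (27 + 54·x)·Dx + (-15 - 72·x - 108·x^2)·Dx^2 + (2 + 18·x + 36·x^2)·Dx^3  (order 3).
h: a_k = 0, -1, 3/4, 33/8, 63/64, 2079/640, -6777/2560, 240003/35840, -7515747/573440, 32879277/1146880, …
ICs: h(0) = 0, h′(0) = -1, h′′(0) = 3/2.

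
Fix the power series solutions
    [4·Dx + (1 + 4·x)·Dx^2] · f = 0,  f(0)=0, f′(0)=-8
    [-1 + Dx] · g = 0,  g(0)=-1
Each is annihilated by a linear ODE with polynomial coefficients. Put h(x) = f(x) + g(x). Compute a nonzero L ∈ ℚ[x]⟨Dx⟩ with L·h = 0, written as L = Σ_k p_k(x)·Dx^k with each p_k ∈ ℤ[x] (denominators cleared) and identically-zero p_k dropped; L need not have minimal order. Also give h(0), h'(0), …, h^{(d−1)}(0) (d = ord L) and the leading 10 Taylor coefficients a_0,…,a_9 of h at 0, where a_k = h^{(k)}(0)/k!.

L = (-36 - 16·x)·Dx + (31 - 8·x - 16·x^2)·Dx^2 + (5 + 24·x + 16·x^2)·Dx^3  (order 3).
h: a_k = -1, -9, 31/2, -257/6, 3071/24, -49153/120, 983039/720, -3370423/720, 660602879/40320, -21139292161/362880, …
ICs: h(0) = -1, h′(0) = -9, h′′(0) = 31.

f: a_k = 0, -8, 16, -128/3, 128, -2048/5, 4096/3, -32768/7, 16384, -524288/9, …
g: a_k = -1, -1, -1/2, -1/6, -1/24, -1/120, -1/720, -1/5040, -1/40320, -1/362880, …
L₀ := lclm(L_f,L_g); ord L₀ ≤ 2+1.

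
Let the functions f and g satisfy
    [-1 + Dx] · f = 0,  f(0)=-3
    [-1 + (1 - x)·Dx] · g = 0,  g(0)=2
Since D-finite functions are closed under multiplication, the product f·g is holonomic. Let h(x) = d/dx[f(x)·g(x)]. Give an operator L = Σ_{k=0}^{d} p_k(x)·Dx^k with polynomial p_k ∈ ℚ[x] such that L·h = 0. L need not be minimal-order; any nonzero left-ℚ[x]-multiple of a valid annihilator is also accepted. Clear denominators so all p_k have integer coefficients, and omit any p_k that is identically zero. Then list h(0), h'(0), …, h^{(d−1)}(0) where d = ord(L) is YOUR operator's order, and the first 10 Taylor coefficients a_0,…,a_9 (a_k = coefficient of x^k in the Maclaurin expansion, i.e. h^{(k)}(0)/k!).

f: a_k = -3, -3, -3/2, -1/2, -1/8, -1/40, -1/240, -1/1680, -1/13440, -1/120960, …
g: a_k = 2, 2, 2, 2, 2, 2, 2, 2, 2, 2, …
h₀=f·g: eliminate ⇒ L₀, order ≤ 1·1.
h=h₀': d/dx-closure on L₀ ⇒ L.
L = (5 - 4·x + x^2) + (-2 + 3·x - x^2)·Dx  (order 1).
h: a_k = -12, -30, -48, -65, -163/2, -1957/20, -685/6, -109601/840, -98641/672, -9864101/60480, …
ICs: h(0) = -12.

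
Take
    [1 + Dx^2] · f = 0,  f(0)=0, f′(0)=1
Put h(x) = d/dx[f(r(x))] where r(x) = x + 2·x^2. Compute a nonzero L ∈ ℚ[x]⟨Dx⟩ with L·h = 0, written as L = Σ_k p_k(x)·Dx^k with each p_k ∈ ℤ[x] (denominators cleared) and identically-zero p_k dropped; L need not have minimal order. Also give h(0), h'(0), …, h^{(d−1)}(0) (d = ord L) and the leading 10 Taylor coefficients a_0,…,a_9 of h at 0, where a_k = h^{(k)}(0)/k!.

f: a_k = 0, 1, 0, -1/6, 0, 1/120, 0, -1/5040, 0, 1/362880, …
L₀ from L_f via x↦r, Dx↦r'^{-1}Dx.
h=h₀': d/dx-closure on L₀ ⇒ L.
L = (49 + 16·x + 96·x^2 + 256·x^3 + 256·x^4) + (-12 - 48·x)·Dx + (1 + 8·x + 16·x^2)·Dx^2  (order 2).
h: a_k = 1, 4, -1/2, -4, -239/24, -15/2, 1679/720, 239/45, 235873/40320, 473/224, …
ICs: h(0) = 1, h′(0) = 4.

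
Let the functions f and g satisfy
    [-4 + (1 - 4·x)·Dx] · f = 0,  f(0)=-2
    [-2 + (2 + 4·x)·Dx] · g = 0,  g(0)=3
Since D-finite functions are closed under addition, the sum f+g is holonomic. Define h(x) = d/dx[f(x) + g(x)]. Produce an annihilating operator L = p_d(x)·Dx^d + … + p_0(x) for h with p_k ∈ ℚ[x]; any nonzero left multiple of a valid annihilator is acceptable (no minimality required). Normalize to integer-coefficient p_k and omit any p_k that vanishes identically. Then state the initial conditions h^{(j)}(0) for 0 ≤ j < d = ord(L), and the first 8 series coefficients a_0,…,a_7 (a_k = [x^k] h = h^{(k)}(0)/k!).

f: a_k = -2, -8, -32, -128, -512, -2048, -8192, -32768, …
g: a_k = 3, 3, -3/2, 3/2, -15/8, 21/8, -63/16, 99/16, …
L₀ := lclm(L_f,L_g); ord L₀ ≤ 1+1.
Differentiate: ansatz ord ≤ ord L₀ ⇒ L.
L = (-40 - 32·x) + (-31 - 136·x - 112·x^2)·Dx + (3 - 2·x - 32·x^2 - 32·x^3)·Dx^2  (order 2).
h: a_k = -5, -67, -759/2, -4111/2, -81815/8, -393405/8, -3669323/16, -16778503/16, …
ICs: h(0) = -5, h′(0) = -67.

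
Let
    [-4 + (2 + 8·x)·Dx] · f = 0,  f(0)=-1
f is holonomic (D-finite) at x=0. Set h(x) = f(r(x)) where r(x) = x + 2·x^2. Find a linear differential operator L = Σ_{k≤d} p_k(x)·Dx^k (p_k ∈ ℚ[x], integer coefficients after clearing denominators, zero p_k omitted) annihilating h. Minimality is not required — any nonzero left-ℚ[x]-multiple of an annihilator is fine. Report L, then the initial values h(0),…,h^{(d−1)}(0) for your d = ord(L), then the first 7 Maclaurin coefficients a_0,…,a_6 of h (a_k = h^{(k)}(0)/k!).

f: a_k = -1, -2, 2, -4, 10, -28, 84, …
f∘r: x↦r, Dx↦Dx/r' in L_f ⇒ L₀.
L = (-2 - 8·x) + (1 + 4·x + 8·x^2)·Dx  (order 1).
h: a_k = -1, -2, -2, 4, -6, 4, 12, …
ICs: h(0) = -1.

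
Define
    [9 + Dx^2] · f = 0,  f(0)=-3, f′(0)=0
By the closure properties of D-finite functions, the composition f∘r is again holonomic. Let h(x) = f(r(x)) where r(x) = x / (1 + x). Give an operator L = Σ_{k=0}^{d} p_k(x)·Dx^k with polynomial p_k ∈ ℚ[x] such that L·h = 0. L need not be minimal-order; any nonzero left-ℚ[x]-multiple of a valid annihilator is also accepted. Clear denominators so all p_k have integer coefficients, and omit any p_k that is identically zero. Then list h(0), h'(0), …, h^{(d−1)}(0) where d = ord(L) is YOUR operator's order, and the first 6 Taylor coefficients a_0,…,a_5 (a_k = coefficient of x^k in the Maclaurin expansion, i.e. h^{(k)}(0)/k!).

f: a_k = -3, 0, 27/2, 0, -81/8, 0, …
Substitute x→r, Dx→(1/r')Dx; clear ⇒ L₀.
L = 9 + (2 + 6·x + 6·x^2 + 2·x^3)·Dx + (1 + 4·x + 6·x^2 + 4·x^3 + x^4)·Dx^2  (order 2).
h: a_k = -3, 0, 27/2, -27, 243/8, -27/2, …
ICs: h(0) = -3, h′(0) = 0.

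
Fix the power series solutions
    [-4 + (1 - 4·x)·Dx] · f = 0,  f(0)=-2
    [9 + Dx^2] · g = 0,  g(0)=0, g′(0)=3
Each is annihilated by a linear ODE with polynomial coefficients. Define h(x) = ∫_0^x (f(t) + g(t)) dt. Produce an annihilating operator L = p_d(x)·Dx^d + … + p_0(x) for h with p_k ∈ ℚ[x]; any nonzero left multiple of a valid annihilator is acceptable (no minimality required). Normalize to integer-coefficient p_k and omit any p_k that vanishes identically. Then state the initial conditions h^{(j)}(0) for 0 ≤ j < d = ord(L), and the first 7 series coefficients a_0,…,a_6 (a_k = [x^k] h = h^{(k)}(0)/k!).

L = (3780 - 2592·x + 5184·x^2)·Dx + (-369 + 2124·x - 3888·x^2 + 5184·x^3)·Dx^2 + (420 - 288·x + 576·x^2)·Dx^3 + (-41 + 236·x - 432·x^2 + 576·x^3)·Dx^4  (order 4).
h: a_k = 0, -2, -5/2, -32/3, -265/8, -512/5, -81839/240, …
ICs: h(0) = 0, h′(0) = -2, h′′(0) = -5, h′′′(0) = -64.

f: a_k = -2, -8, -32, -128, -512, -2048, -8192, …
g: a_k = 0, 3, 0, -9/2, 0, 81/40, 0, …
L₀ := lclm(L_f,L_g); ord L₀ ≤ 1+2.
Integrate: L := L₀·Dx.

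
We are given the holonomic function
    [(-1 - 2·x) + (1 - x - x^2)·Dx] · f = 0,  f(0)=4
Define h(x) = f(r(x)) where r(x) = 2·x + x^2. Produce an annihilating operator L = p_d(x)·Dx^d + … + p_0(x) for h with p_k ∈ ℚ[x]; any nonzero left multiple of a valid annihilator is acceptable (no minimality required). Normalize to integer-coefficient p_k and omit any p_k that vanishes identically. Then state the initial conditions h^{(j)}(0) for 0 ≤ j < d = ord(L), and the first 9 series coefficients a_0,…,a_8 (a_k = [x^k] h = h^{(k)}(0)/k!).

L = (2 + 10·x + 12·x^2 + 4·x^3) + (-1 + 2·x + 5·x^2 + 4·x^3 + x^4)·Dx  (order 1).
h: a_k = 4, 8, 36, 128, 472, 1736, 6380, 23456, 86228, …
ICs: h(0) = 4.

f: a_k = 4, 4, 8, 12, 20, 32, 52, 84, 136, …
f∘r: x↦r, Dx↦Dx/r' in L_f ⇒ L₀.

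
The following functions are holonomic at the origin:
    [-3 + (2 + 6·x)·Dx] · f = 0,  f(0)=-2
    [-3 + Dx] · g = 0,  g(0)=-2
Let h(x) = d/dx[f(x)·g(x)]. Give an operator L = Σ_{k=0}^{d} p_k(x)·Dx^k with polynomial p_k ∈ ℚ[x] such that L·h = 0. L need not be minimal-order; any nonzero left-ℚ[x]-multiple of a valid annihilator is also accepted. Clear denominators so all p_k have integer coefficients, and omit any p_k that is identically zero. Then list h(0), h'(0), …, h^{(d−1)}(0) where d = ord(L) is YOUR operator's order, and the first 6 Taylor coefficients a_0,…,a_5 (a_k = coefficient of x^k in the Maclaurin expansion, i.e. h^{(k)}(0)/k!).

f: a_k = -2, -3, 9/4, -27/8, 405/64, -1701/128, …
g: a_k = -2, -6, -9, -9, -27/4, -81/20, …
f·g: L₀ = L_f ⊗_s L_g, ord ≤ 1·1.
Differentiate: ansatz ord ≤ ord L₀ ⇒ L.
L = (7 + 36·x + 36·x^2) + (-2 - 10·x - 12·x^2)·Dx  (order 1).
h: a_k = 18, 63, 459/4, 891/8, 8667/64, -21627/640, …
ICs: h(0) = 18.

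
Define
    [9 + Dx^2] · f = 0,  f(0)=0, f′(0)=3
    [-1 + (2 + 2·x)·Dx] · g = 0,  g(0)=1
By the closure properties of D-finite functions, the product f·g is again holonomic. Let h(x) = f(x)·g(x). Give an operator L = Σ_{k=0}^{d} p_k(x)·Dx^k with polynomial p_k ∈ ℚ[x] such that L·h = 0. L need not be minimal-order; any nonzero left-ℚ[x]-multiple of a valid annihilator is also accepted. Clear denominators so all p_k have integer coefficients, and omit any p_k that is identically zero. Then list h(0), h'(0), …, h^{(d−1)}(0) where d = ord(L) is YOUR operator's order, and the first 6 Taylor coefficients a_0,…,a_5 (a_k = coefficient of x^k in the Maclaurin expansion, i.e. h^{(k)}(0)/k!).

L = (39 + 72·x + 36·x^2) + (-4 - 4·x)·Dx + (4 + 8·x + 4·x^2)·Dx^2  (order 2).
h: a_k = 0, 3, 3/2, -39/8, -33/16, 1581/640, …
ICs: h(0) = 0, h′(0) = 3.

f: a_k = 0, 3, 0, -9/2, 0, 81/40, …
g: a_k = 1, 1/2, -1/8, 1/16, -5/128, 7/256, …
f·g: L₀ = L_f ⊗_s L_g, ord ≤ 2·1.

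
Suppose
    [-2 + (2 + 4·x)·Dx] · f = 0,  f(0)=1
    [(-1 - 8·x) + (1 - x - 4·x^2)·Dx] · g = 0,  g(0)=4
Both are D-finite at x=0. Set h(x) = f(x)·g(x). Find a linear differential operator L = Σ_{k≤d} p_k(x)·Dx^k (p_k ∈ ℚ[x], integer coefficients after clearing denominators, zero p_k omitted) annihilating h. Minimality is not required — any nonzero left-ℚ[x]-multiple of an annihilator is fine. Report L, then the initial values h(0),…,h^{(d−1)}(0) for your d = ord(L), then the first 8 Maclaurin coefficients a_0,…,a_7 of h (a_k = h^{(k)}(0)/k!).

L = (2 + 9·x + 12·x^2) + (-1 - x + 6·x^2 + 8·x^3)·Dx  (order 1).
h: a_k = 4, 8, 22, 56, 283/2, 369, 3719/4, 2414, …
ICs: h(0) = 4.

f: a_k = 1, 1, -1/2, 1/2, -5/8, 7/8, -21/16, 33/16, …
g: a_k = 4, 4, 20, 36, 116, 260, 724, 1764, …
h₀=f·g: eliminate ⇒ L₀, order ≤ 1·1.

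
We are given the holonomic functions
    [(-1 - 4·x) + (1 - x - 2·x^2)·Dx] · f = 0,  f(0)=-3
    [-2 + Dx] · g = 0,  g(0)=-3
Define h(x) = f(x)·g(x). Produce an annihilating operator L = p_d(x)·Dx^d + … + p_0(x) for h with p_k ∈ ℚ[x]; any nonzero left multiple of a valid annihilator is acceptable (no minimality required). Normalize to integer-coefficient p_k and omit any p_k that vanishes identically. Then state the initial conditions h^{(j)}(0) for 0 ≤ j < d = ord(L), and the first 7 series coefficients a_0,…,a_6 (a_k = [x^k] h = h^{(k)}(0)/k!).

L = (3 + 2·x - 4·x^2) + (-1 + x + 2·x^2)·Dx  (order 1).
h: a_k = 9, 27, 63, 129, 261, 2607/5, 5221/5, …
ICs: h(0) = 9.

f: a_k = -3, -3, -9, -15, -33, -63, -129, …
g: a_k = -3, -6, -6, -4, -2, -4/5, -4/15, …
L₀ := L_f ⊗_s L_g (sym. prod.), ord ≤ 1.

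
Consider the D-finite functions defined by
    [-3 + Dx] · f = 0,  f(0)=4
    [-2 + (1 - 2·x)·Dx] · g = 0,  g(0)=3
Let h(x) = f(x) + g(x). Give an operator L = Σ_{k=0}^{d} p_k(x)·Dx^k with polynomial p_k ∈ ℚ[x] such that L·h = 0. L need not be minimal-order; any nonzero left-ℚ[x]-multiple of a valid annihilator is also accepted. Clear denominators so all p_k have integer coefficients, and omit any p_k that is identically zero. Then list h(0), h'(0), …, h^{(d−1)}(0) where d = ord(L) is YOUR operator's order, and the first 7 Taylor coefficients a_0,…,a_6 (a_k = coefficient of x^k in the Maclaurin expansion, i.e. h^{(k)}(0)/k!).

f: a_k = 4, 12, 18, 18, 27/2, 81/10, 81/20, …
g: a_k = 3, 6, 12, 24, 48, 96, 192, …
f+g: L₀ = lclm(L_f,L_g), ord ≤ 1+1.
L = (6 + 36·x) + (1 - 36·x + 36·x^2)·Dx + (-1 + 8·x - 12·x^2)·Dx^2  (order 2).
h: a_k = 7, 18, 30, 42, 123/2, 1041/10, 3921/20, …
ICs: h(0) = 7, h′(0) = 18.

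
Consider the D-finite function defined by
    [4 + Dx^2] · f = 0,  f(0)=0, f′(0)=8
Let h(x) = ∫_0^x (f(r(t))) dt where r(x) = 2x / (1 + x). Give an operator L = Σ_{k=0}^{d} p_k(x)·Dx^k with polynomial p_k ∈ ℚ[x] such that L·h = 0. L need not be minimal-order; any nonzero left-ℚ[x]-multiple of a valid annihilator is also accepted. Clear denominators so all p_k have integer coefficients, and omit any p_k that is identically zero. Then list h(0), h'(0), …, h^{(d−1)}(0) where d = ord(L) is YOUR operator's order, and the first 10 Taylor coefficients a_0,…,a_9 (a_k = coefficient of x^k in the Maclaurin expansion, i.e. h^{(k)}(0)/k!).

L = 16·Dx + (2 + 6·x + 6·x^2 + 2·x^3)·Dx^2 + (1 + 4·x + 6·x^2 + 4·x^3 + x^4)·Dx^3  (order 3).
h: a_k = 0, 0, 8, -16/3, -20/3, 112/5, -1544/45, 240/7, -4922/315, -10064/405, …
ICs: h(0) = 0, h′(0) = 0, h′′(0) = 16.

f: a_k = 0, 8, 0, -16/3, 0, 16/15, 0, -32/315, 0, 16/2835, …
Substitute x→r, Dx→(1/r')Dx; clear ⇒ L₀.
∫: right-multiply L₀ by Dx.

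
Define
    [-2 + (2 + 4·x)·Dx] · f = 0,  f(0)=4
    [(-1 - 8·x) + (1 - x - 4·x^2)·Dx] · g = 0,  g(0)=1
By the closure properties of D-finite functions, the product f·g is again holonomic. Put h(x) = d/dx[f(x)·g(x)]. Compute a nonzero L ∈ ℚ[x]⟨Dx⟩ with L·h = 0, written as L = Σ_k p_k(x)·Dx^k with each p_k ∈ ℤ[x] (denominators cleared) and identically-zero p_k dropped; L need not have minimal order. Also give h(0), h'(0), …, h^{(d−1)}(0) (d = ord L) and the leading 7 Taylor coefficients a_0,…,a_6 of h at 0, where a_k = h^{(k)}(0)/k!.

f: a_k = 4, 4, -2, 2, -5/2, 7/2, -21/4, …
g: a_k = 1, 1, 5, 9, 29, 65, 181, …
h₀=f·g: eliminate ⇒ L₀, order ≤ 1·1.
h₀' ⇒ L via d/dx closure of L₀.
L = (11 + 84·x + 243·x^2 + 360·x^3 + 240·x^4) + (-2 - 11·x - 9·x^2 + 58·x^3 + 144·x^4 + 96·x^5)·Dx  (order 1).
h: a_k = 8, 44, 168, 566, 1845, 11157/2, 16898, …
ICs: h(0) = 8.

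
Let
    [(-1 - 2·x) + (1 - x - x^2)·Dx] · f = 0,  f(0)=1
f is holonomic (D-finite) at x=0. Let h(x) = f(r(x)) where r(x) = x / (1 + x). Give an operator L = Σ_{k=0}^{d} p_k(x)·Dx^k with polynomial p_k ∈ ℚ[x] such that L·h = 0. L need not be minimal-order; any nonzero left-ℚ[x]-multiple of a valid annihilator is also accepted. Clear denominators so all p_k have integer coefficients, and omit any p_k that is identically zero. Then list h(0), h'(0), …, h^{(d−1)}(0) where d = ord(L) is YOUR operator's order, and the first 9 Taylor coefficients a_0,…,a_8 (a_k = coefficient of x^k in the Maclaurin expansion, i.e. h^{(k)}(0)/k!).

L = (1 + 3·x) + (-1 - 2·x + x^3)·Dx  (order 1).
h: a_k = 1, 1, 1, 0, 1, -1, 2, -3, 5, …
ICs: h(0) = 1.

f: a_k = 1, 1, 2, 3, 5, 8, 13, 21, 34, …
L₀ from L_f via x↦r, Dx↦r'^{-1}Dx.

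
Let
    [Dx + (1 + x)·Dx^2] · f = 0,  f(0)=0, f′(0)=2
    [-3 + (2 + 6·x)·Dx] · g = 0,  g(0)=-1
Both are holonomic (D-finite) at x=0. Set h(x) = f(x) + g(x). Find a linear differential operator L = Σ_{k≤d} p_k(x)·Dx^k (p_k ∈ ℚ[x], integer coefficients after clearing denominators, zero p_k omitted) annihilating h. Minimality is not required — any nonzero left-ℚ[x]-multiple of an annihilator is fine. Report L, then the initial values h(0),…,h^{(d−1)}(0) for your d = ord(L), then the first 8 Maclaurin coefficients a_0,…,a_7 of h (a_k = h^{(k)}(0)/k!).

L = (-15 + 9·x)·Dx + (-19 - 6·x + 45·x^2)·Dx^2 + (-2 - 2·x + 18·x^2 + 18·x^3)·Dx^3  (order 3).
h: a_k = -1, 1/2, 1/8, -49/48, 341/128, -7993/1280, 44903/3072, -501101/14336, …
ICs: h(0) = -1, h′(0) = 1/2, h′′(0) = 1/4.

f: a_k = 0, 2, -1, 2/3, -1/2, 2/5, -1/3, 2/7, …
g: a_k = -1, -3/2, 9/8, -27/16, 405/128, -1701/256, 15309/1024, -72171/2048, …
f+g: L₀ = lclm(L_f,L_g), ord ≤ 2+1.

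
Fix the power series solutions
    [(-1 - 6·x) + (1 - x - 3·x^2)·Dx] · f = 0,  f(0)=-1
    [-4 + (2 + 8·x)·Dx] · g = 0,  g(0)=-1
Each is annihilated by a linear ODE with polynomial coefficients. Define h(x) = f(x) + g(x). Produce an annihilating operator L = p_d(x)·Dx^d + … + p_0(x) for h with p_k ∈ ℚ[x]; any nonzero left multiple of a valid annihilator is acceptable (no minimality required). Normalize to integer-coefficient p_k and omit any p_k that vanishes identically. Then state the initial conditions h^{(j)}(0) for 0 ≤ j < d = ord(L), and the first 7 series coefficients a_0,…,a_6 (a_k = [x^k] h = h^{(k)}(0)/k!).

L = (-20 - 120·x - 216·x^2 - 360·x^3) + (12 + 74·x + 306·x^2 + 744·x^3 + 900·x^4)·Dx + (1 - 9·x - 73·x^2 - 18·x^3 + 354·x^4 + 360·x^5)·Dx^2  (order 2).
h: a_k = -2, -3, -2, -11, -9, -68, -13, …
ICs: h(0) = -2, h′(0) = -3.

f: a_k = -1, -1, -4, -7, -19, -40, -97, …
g: a_k = -1, -2, 2, -4, 10, -28, 84, …
Sum ⇒ L₀ = lclm(L_f,L_g) in ℚ(x)⟨Dx⟩.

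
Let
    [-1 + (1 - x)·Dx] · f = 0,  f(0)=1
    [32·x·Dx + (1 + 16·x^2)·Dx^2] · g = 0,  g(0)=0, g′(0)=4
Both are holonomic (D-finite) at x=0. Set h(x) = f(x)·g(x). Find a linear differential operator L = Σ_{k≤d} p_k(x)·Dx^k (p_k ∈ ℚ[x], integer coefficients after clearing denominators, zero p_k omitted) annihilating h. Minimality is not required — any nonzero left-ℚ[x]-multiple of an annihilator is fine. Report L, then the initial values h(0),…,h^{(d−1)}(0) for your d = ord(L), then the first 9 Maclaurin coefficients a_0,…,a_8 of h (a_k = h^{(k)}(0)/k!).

f: a_k = 1, 1, 1, 1, 1, 1, 1, 1, 1, …
g: a_k = 0, 4, 0, -64/3, 0, 1024/5, 0, -16384/7, 0, …
L₀ := L_f ⊗_s L_g (sym. prod.), ord ≤ 2.
L = 32·x + (2 - 32·x + 64·x^2)·Dx + (-1 + x - 16·x^2 + 16·x^3)·Dx^2  (order 2).
h: a_k = 0, 4, 4, -52/3, -52/3, 2812/15, 2812/15, -226076/105, -226076/105, …
ICs: h(0) = 0, h′(0) = 4.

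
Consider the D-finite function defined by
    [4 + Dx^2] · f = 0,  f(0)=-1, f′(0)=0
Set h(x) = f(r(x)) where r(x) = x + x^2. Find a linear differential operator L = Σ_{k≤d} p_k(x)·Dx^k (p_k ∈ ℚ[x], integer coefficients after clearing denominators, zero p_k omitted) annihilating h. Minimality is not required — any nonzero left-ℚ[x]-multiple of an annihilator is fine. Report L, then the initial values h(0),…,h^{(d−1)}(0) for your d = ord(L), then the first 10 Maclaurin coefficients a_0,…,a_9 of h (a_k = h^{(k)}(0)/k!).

f: a_k = -1, 0, 2, 0, -2/3, 0, 4/45, 0, -2/315, 0, …
f∘r: x↦r, Dx↦Dx/r' in L_f ⇒ L₀.
L = (4 + 24·x + 48·x^2 + 32·x^3) - 2·Dx + (1 + 2·x)·Dx^2  (order 2).
h: a_k = -1, 0, 2, 4, 4/3, -8/3, -176/45, -32/15, 208/315, 544/315, …
ICs: h(0) = -1, h′(0) = 0.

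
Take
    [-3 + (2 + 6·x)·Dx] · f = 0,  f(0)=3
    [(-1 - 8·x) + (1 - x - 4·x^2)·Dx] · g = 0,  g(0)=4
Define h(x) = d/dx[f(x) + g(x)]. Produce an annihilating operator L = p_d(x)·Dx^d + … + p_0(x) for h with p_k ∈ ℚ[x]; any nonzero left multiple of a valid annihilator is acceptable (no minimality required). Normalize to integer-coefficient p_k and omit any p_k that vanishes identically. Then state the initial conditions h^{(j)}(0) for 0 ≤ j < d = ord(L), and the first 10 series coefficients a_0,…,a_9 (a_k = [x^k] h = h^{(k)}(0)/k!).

L = (-594 - 4230·x - 12960·x^2 - 14400·x^3 - 17280·x^4) + (-189 - 3054·x - 16389·x^2 - 38544·x^3 - 55440·x^4 - 51840·x^5)·Dx + (46 + 350·x + 794·x^2 - 198·x^3 - 5376·x^4 - 13920·x^5 - 11520·x^6)·Dx^2  (order 2).
h: a_k = 17/2, 133/4, 1971/16, 13633/32, 358315/256, 2086347/512, 26804295/2048, 144254873/4096, 7290358299/65536, 37634994535/131072, …
ICs: h(0) = 17/2, h′(0) = 133/4.

f: a_k = 3, 9/2, -27/8, 81/16, -1215/128, 5103/256, -45927/1024, 216513/2048, -8444007/32768, 42220035/65536, …
g: a_k = 4, 4, 20, 36, 116, 260, 724, 1764, 4660, 11716, …
Sum ⇒ L₀ = lclm(L_f,L_g) in ℚ(x)⟨Dx⟩.
h=h₀': d/dx-closure on L₀ ⇒ L.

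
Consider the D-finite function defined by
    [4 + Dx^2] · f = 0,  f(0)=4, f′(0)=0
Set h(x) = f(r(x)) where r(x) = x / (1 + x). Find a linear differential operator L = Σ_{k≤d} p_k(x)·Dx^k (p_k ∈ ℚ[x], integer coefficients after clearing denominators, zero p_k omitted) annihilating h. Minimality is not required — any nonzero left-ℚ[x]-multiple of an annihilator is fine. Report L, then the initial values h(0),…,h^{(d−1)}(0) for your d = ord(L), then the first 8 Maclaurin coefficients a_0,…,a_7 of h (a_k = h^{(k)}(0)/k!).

L = 4 + (2 + 6·x + 6·x^2 + 2·x^3)·Dx + (1 + 4·x + 6·x^2 + 4·x^3 + x^4)·Dx^2  (order 2).
h: a_k = 4, 0, -8, 16, -64/3, 64/3, -616/45, -16/5, …
ICs: h(0) = 4, h′(0) = 0.

f: a_k = 4, 0, -8, 0, 8/3, 0, -16/45, 0, …
L₀ from L_f via x↦r, Dx↦r'^{-1}Dx.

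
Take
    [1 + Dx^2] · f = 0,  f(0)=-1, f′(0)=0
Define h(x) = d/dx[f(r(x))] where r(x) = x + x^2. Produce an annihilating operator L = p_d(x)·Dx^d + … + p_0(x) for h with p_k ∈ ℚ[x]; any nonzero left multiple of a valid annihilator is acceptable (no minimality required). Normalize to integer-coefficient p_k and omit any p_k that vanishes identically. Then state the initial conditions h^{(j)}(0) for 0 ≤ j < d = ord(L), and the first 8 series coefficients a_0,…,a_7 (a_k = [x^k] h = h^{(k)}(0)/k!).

L = (13 + 8·x + 24·x^2 + 32·x^3 + 16·x^4) + (-6 - 12·x)·Dx + (1 + 4·x + 4·x^2)·Dx^2  (order 2).
h: a_k = 0, 1, 3, 11/6, -5/6, -179/120, -133/120, -841/5040, …
ICs: h(0) = 0, h′(0) = 1.

f: a_k = -1, 0, 1/2, 0, -1/24, 0, 1/720, 0, …
f∘r: x↦r, Dx↦Dx/r' in L_f ⇒ L₀.
Derive L from L₀ (diff closure).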